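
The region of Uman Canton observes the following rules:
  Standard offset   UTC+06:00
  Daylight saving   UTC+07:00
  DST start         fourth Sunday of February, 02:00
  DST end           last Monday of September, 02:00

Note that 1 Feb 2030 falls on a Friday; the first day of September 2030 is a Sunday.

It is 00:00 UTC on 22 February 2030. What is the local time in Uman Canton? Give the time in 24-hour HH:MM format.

1 February 2030 is a Friday, so the first Sunday is February 3 and the fourth is February 24.
1 September 2030 is a Sunday, so Mondays fall on 2, 9, 16, 23, 30; the last is September 30.
At the standard offset (UTC+06:00), 00:00 UTC + 6h = 06:00 Uman Canton standard time.
The standard-time date in Uman Canton, 22 February 2030, is outside the daylight-saving period (24 February – 30 September), so Uman Canton is on standard time, UTC+06:00.
00:00 UTC + 6h = 06:00 local.

06:00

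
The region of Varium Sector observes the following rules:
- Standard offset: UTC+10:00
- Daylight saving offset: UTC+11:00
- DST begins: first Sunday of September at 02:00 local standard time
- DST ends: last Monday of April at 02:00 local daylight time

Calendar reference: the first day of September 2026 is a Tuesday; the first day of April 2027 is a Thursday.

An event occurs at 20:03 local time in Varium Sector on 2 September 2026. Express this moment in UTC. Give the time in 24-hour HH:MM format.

1 September 2026 is a Tuesday, so the first Sunday is September 6.
1 April 2027 is a Thursday, so Mondays fall on 5, 12, 19, 26; the last is April 26.
2 September 2026 does not fall between 6 September 2026 and 26 April 2027, so daylight saving is not in effect and Varium Sector is at UTC+10:00.
20:03 local − 10h = 10:03 UTC.

10:03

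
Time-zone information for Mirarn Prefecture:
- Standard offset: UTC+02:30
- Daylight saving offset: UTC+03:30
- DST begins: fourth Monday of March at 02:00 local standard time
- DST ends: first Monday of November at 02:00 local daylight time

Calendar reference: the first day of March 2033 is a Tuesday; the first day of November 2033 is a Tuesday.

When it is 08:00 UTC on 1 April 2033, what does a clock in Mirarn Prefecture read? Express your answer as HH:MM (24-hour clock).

11:30

1 March 2033 is a Tuesday, so the first Monday is March 7 and the fourth is March 28.
1 November 2033 is a Tuesday, so the first Monday is November 7.
At the standard offset (UTC+02:30), 08:00 UTC + 2h30m = 10:30 Mirarn Prefecture standard time.
Daylight saving runs 28 March – 7 November; the standard-time date in Mirarn Prefecture, 1 April 2033, is inside that window, so Mirarn Prefecture is at UTC+03:30.
08:00 UTC + 3h30m = 11:30 local.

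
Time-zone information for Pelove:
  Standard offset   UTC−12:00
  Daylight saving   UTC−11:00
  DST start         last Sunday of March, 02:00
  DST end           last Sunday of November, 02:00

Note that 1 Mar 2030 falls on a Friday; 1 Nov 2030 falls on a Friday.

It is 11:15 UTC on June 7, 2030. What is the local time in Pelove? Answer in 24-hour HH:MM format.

1 March 2030 is a Friday, so Sundays fall on 3, 10, 17, 24, 31; the last is March 31.
1 November 2030 is a Friday, so Sundays fall on 3, 10, 17, 24; the last is November 24.
At the standard offset (UTC−12:00), 11:15 UTC − 12h = 23:15 Pelove standard time (rolling into the previous day, 6 June 2030).
Daylight saving runs 31 March – 24 November; the standard-time date in Pelove, June 6, 2030, is inside that window, so Pelove is at UTC−11:00.
11:15 UTC − 11h = 00:15 local.

00:15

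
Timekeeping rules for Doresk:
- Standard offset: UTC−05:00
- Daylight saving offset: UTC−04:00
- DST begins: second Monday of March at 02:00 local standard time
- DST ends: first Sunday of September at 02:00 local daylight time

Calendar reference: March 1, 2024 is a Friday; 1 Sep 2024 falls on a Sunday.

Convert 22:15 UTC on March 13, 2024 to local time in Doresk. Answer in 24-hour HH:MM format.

18:15

1 March 2024 is a Friday, so the first Monday is March 4 and the second is March 11.
1 September 2024 is a Sunday, so the first Sunday is September 1.
At the standard offset (UTC−05:00), 22:15 UTC − 5h = 17:15 Doresk standard time.
Daylight saving runs 11 March – 1 September; the standard-time date in Doresk, March 13, 2024, is inside that window, so Doresk is at UTC−04:00.
22:15 UTC − 4h = 18:15 local.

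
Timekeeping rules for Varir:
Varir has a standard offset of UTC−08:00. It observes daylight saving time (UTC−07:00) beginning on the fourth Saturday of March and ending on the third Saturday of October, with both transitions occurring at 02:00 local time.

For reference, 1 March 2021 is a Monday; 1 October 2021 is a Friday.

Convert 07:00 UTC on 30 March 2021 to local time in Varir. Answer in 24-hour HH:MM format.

00:00

1 March 2021 is a Monday, so the first Saturday is March 6 and the fourth is March 27.
1 October 2021 is a Friday, so the first Saturday is October 2 and the third is October 16.
At the standard offset (UTC−08:00), 07:00 UTC − 8h = 23:00 Varir standard time (rolling into the previous day, 29 March 2021).
The standard-time date in Varir, 29 March 2021, falls between 27 March and 16 October, so daylight saving is in effect and Varir is at UTC−07:00.
07:00 UTC − 7h = 00:00 local.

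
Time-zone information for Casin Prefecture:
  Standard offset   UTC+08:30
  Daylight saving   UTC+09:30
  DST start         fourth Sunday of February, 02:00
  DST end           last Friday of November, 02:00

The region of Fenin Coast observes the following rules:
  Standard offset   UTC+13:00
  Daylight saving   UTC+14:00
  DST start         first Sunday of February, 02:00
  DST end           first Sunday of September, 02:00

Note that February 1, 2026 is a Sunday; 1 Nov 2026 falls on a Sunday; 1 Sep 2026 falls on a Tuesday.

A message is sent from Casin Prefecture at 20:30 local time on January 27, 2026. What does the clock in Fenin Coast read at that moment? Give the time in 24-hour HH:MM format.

01:00

1 February 2026 is a Sunday, so the first Sunday is February 1 and the fourth is February 22.
1 November 2026 is a Sunday, so Fridays fall on 6, 13, 20, 27; the last is November 27.
January 27, 2026 is outside the daylight-saving period (22 February – 27 November), so Casin Prefecture is on standard time, UTC+08:30.
20:30 Casin Prefecture − 8h30m = 12:00 UTC.
1 February 2026 is a Sunday, so the first Sunday is February 1.
1 September 2026 is a Tuesday, so the first Sunday is September 6.
At the standard offset (UTC+13:00), 12:00 UTC + 13h = 01:00 Fenin Coast standard time (rolling into the next day, 28 January 2026).
The standard-time date in Fenin Coast, January 28, 2026, is outside the daylight-saving period (1 February – 6 September), so Fenin Coast is on standard time, UTC+13:00.
12:00 UTC + 13h = 01:00 Fenin Coast (rolling into the next day, 28 January 2026).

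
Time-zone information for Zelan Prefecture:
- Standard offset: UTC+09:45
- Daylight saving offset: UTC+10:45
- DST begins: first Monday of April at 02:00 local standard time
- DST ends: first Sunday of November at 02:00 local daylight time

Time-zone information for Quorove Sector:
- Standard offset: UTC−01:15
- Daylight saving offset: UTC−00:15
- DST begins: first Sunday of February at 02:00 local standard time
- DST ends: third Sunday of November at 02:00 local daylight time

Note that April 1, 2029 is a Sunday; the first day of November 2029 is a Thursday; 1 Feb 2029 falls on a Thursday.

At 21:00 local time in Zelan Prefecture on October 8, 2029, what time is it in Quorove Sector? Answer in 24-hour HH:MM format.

10:00

1 April 2029 is a Sunday, so the first Monday is April 2.
1 November 2029 is a Thursday, so the first Sunday is November 4.
October 8, 2029 lies within the daylight-saving period (2 April – 4 November), so Zelan Prefecture is on daylight time, UTC+10:45.
21:00 Zelan Prefecture − 10h45m = 10:15 UTC.
1 February 2029 is a Thursday, so the first Sunday is February 4.
1 November 2029 is a Thursday, so the first Sunday is November 4 and the third is November 18.
At the standard offset (UTC−01:15), 10:15 UTC − 1h15m = 09:00 Quorove Sector standard time.
The standard-time date in Quorove Sector, October 8, 2029, lies within the daylight-saving period (4 February – 18 November), so Quorove Sector is on daylight time, UTC−00:15.
10:15 UTC − 0h15m = 10:00 Quorove Sector.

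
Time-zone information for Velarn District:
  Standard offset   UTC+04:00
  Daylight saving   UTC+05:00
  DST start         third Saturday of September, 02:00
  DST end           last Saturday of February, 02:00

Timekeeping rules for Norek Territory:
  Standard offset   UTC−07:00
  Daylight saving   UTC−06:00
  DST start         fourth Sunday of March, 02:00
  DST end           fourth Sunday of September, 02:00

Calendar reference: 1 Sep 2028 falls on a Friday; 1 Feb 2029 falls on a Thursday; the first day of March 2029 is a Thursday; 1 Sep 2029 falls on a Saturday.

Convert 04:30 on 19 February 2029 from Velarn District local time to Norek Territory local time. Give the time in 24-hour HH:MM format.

16:30

1 September 2028 is a Friday, so the first Saturday is September 2 and the third is September 16.
1 February 2029 is a Thursday, so Saturdays fall on 3, 10, 17, 24; the last is February 24.
19 February 2029 falls between 16 September 2028 and 24 February 2029, so daylight saving is in effect and Velarn District is at UTC+05:00.
04:30 Velarn District − 5h = 23:30 UTC (rolling into the previous day, 18 February 2029).
1 March 2029 is a Thursday, so the first Sunday is March 4 and the fourth is March 25.
1 September 2029 is a Saturday, so the first Sunday is September 2 and the fourth is September 23.
At the standard offset (UTC−07:00), 23:30 UTC − 7h = 16:30 Norek Territory standard time.
The standard-time date in Norek Territory, 18 February 2029, does not fall between 25 March and 23 September, so daylight saving is not in effect and Norek Territory is at UTC−07:00.
23:30 UTC − 7h = 16:30 Norek Territory.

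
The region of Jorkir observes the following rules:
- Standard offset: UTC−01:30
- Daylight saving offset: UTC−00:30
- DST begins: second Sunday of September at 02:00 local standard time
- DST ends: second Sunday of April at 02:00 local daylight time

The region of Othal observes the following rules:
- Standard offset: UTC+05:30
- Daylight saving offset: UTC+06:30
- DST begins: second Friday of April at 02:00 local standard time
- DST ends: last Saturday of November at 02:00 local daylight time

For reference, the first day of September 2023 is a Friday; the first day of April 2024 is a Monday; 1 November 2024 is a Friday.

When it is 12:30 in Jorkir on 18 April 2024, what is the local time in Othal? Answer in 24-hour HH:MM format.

1 September 2023 is a Friday, so the first Sunday is September 3 and the second is September 10.
1 April 2024 is a Monday, so the first Sunday is April 7 and the second is April 14.
18 April 2024 does not fall between 10 September 2023 and 14 April 2024, so daylight saving is not in effect and Jorkir is at UTC−01:30.
12:30 Jorkir + 1h30m = 14:00 UTC.
1 April 2024 is a Monday, so the first Friday is April 5 and the second is April 12.
1 November 2024 is a Friday, so Saturdays fall on 2, 9, 16, 23, 30; the last is November 30.
At the standard offset (UTC+05:30), 14:00 UTC + 5h30m = 19:30 Othal standard time.
The standard-time date in Othal, 18 April 2024, lies within the daylight-saving period (12 April – 30 November), so Othal is on daylight time, UTC+06:30.
14:00 UTC + 6h30m = 20:30 Othal.

20:30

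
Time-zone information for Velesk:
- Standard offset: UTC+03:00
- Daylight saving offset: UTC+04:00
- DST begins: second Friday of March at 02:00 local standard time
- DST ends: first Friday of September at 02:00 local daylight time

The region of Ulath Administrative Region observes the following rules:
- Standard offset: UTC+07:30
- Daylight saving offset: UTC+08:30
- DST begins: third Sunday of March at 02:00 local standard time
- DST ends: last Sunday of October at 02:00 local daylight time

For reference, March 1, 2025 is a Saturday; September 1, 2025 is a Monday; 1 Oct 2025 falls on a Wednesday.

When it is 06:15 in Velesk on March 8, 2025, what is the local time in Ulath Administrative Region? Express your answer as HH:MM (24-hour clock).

1 March 2025 is a Saturday, so the first Friday is March 7 and the second is March 14.
1 September 2025 is a Monday, so the first Friday is September 5.
March 8, 2025 is outside the daylight-saving period (14 March – 5 September), so Velesk is on standard time, UTC+03:00.
06:15 Velesk − 3h = 03:15 UTC.
1 March 2025 is a Saturday, so the first Sunday is March 2 and the third is March 16.
1 October 2025 is a Wednesday, so Sundays fall on 5, 12, 19, 26; the last is October 26.
At the standard offset (UTC+07:30), 03:15 UTC + 7h30m = 10:45 Ulath Administrative Region standard time.
The standard-time date in Ulath Administrative Region, March 8, 2025, is outside the daylight-saving period (16 March – 26 October), so Ulath Administrative Region is on standard time, UTC+07:30.
03:15 UTC + 7h30m = 10:45 Ulath Administrative Region.

10:45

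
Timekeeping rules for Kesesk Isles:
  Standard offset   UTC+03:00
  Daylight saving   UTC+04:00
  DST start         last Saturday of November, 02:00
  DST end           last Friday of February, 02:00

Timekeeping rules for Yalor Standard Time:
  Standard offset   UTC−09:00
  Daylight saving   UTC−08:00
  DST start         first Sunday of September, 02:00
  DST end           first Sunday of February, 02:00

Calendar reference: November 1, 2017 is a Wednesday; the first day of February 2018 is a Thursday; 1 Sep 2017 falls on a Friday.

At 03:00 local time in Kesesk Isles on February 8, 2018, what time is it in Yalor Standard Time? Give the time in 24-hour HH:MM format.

1 November 2017 is a Wednesday, so Saturdays fall on 4, 11, 18, 25; the last is November 25.
1 February 2018 is a Thursday, so Fridays fall on 2, 9, 16, 23; the last is February 23.
February 8, 2018 lies within the daylight-saving period (25 November 2017 – 23 February 2018), so Kesesk Isles is on daylight time, UTC+04:00.
03:00 Kesesk Isles − 4h = 23:00 UTC (rolling into the previous day, 7 February 2018).
1 September 2017 is a Friday, so the first Sunday is September 3.
1 February 2018 is a Thursday, so the first Sunday is February 4.
At the standard offset (UTC−09:00), 23:00 UTC − 9h = 14:00 Yalor Standard Time standard time.
The standard-time date in Yalor Standard Time, February 7, 2018, is outside the daylight-saving period (3 September 2017 – 4 February 2018), so Yalor Standard Time is on standard time, UTC−09:00.
23:00 UTC − 9h = 14:00 Yalor Standard Time.

14:00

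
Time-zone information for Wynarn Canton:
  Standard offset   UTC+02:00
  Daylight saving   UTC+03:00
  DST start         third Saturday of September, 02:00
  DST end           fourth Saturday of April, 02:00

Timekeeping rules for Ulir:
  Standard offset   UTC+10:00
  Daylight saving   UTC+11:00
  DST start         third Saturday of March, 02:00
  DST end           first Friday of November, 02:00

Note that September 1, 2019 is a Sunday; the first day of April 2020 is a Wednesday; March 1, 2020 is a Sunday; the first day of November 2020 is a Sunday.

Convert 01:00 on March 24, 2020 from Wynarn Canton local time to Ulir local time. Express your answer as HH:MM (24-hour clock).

1 September 2019 is a Sunday, so the first Saturday is September 7 and the third is September 21.
1 April 2020 is a Wednesday, so the first Saturday is April 4 and the fourth is April 25.
March 24, 2020 falls between 21 September 2019 and 25 April 2020, so daylight saving is in effect and Wynarn Canton is at UTC+03:00.
01:00 Wynarn Canton − 3h = 22:00 UTC (rolling into the previous day, 23 March 2020).
1 March 2020 is a Sunday, so the first Saturday is March 7 and the third is March 21.
1 November 2020 is a Sunday, so the first Friday is November 6.
At the standard offset (UTC+10:00), 22:00 UTC + 10h = 08:00 Ulir standard time (rolling into the next day, 24 March 2020).
The standard-time date in Ulir, March 24, 2020, lies within the daylight-saving period (21 March – 6 November), so Ulir is on daylight time, UTC+11:00.
22:00 UTC + 11h = 09:00 Ulir (rolling into the next day, 24 March 2020).

09:00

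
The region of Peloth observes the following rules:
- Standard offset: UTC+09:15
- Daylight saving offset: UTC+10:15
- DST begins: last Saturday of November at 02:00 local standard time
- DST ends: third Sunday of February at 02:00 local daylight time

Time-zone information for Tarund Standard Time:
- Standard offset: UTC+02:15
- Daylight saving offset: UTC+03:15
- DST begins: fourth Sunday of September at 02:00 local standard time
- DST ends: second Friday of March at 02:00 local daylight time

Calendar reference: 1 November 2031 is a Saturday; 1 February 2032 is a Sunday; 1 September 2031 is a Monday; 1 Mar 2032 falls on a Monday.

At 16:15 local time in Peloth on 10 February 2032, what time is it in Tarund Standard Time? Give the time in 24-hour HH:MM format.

09:15

1 November 2031 is a Saturday, so Saturdays fall on 1, 8, 15, 22, 29; the last is November 29.
1 February 2032 is a Sunday, so the first Sunday is February 1 and the third is February 15.
Daylight saving runs 29 November 2031 – 15 February 2032; 10 February 2032 is inside that window, so Peloth is at UTC+10:15.
16:15 Peloth − 10h15m = 06:00 UTC.
1 September 2031 is a Monday, so the first Sunday is September 7 and the fourth is September 28.
1 March 2032 is a Monday, so the first Friday is March 5 and the second is March 12.
At the standard offset (UTC+02:15), 06:00 UTC + 2h15m = 08:15 Tarund Standard Time standard time.
The standard-time date in Tarund Standard Time, 10 February 2032, lies within the daylight-saving period (28 September 2031 – 12 March 2032), so Tarund Standard Time is on daylight time, UTC+03:15.
06:00 UTC + 3h15m = 09:15 Tarund Standard Time.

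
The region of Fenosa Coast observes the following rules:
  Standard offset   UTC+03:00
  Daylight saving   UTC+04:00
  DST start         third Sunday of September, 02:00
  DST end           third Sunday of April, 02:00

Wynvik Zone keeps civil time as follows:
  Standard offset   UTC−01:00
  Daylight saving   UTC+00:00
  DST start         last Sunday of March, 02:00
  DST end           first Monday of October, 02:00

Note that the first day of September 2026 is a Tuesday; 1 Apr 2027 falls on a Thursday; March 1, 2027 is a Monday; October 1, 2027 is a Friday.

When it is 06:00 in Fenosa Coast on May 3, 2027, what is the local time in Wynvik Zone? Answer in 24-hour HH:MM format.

03:00

1 September 2026 is a Tuesday, so the first Sunday is September 6 and the third is September 20.
1 April 2027 is a Thursday, so the first Sunday is April 4 and the third is April 18.
Daylight saving runs 20 September 2026 – 18 April 2027; May 3, 2027 is outside that window, so Fenosa Coast is on standard time at UTC+03:00.
06:00 Fenosa Coast − 3h = 03:00 UTC.
1 March 2027 is a Monday, so Sundays fall on 7, 14, 21, 28; the last is March 28.
1 October 2027 is a Friday, so the first Monday is October 4.
At the standard offset (UTC−01:00), 03:00 UTC − 1h = 02:00 Wynvik Zone standard time.
The standard-time date in Wynvik Zone, May 3, 2027, falls between 28 March and 4 October, so daylight saving is in effect and Wynvik Zone is at UTC+00:00.
03:00 UTC + 0h = 03:00 Wynvik Zone.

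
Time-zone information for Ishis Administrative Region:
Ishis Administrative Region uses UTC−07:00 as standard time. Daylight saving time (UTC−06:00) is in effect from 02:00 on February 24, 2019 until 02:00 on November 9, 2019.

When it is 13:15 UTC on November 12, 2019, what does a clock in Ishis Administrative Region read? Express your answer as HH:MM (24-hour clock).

06:15

At the standard offset (UTC−07:00), 13:15 UTC − 7h = 06:15 Ishis Administrative Region standard time.
The standard-time date in Ishis Administrative Region, November 12, 2019, does not fall between 24 February and 9 November, so daylight saving is not in effect and Ishis Administrative Region is at UTC−07:00.
13:15 UTC − 7h = 06:15 local.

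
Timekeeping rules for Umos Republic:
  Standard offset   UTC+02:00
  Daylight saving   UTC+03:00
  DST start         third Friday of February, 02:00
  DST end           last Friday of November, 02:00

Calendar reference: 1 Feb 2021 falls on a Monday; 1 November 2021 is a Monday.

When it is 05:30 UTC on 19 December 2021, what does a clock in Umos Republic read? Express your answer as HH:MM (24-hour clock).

07:30

1 February 2021 is a Monday, so the first Friday is February 5 and the third is February 19.
1 November 2021 is a Monday, so Fridays fall on 5, 12, 19, 26; the last is November 26.
At the standard offset (UTC+02:00), 05:30 UTC + 2h = 07:30 Umos Republic standard time.
The standard-time date in Umos Republic, 19 December 2021, does not fall between 19 February and 26 November, so daylight saving is not in effect and Umos Republic is at UTC+02:00.
05:30 UTC + 2h = 07:30 local.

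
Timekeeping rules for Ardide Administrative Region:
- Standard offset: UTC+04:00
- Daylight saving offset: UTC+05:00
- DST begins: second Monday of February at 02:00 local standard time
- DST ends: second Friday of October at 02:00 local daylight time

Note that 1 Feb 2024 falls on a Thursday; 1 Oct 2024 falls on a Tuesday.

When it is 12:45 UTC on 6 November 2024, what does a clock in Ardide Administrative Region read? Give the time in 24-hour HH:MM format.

1 February 2024 is a Thursday, so the first Monday is February 5 and the second is February 12.
1 October 2024 is a Tuesday, so the first Friday is October 4 and the second is October 11.
At the standard offset (UTC+04:00), 12:45 UTC + 4h = 16:45 Ardide Administrative Region standard time.
The standard-time date in Ardide Administrative Region, 6 November 2024, does not fall between 12 February and 11 October, so daylight saving is not in effect and Ardide Administrative Region is at UTC+04:00.
12:45 UTC + 4h = 16:45 local.

16:45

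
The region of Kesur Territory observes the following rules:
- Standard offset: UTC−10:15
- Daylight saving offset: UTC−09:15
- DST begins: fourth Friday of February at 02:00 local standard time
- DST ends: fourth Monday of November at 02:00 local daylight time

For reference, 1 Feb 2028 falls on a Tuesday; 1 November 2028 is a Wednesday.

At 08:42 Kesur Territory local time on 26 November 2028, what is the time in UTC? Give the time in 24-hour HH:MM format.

1 February 2028 is a Tuesday, so the first Friday is February 4 and the fourth is February 25.
1 November 2028 is a Wednesday, so the first Monday is November 6 and the fourth is November 27.
26 November 2028 falls between 25 February and 27 November, so daylight saving is in effect and Kesur Territory is at UTC−09:15.
08:42 local + 9h15m = 17:57 UTC.

17:57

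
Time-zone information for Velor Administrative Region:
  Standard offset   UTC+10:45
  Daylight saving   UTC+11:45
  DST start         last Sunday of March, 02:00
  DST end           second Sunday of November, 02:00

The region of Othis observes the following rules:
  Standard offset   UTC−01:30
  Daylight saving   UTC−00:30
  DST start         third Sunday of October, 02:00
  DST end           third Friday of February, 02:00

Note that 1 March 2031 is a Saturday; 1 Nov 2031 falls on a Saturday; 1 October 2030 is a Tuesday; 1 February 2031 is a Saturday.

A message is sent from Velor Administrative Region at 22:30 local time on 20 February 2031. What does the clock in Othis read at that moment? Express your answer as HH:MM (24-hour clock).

1 March 2031 is a Saturday, so Sundays fall on 2, 9, 16, 23, 30; the last is March 30.
1 November 2031 is a Saturday, so the first Sunday is November 2 and the second is November 9.
Daylight saving runs 30 March – 9 November; 20 February 2031 is outside that window, so Velor Administrative Region is on standard time at UTC+10:45.
22:30 Velor Administrative Region − 10h45m = 11:45 UTC.
1 October 2030 is a Tuesday, so the first Sunday is October 6 and the third is October 20.
1 February 2031 is a Saturday, so the first Friday is February 7 and the third is February 21.
At the standard offset (UTC−01:30), 11:45 UTC − 1h30m = 10:15 Othis standard time.
The standard-time date in Othis, 20 February 2031, falls between 20 October 2030 and 21 February 2031, so daylight saving is in effect and Othis is at UTC−00:30.
11:45 UTC − 0h30m = 11:15 Othis.

11:15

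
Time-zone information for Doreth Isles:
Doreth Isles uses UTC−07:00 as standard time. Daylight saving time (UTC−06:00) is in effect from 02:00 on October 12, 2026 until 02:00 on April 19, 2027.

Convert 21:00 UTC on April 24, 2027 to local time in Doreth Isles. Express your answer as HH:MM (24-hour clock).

At the standard offset (UTC−07:00), 21:00 UTC − 7h = 14:00 Doreth Isles standard time.
Daylight saving runs 12 October 2026 – 19 April 2027; the standard-time date in Doreth Isles, April 24, 2027, is outside that window, so Doreth Isles is on standard time at UTC−07:00.
21:00 UTC − 7h = 14:00 local.

14:00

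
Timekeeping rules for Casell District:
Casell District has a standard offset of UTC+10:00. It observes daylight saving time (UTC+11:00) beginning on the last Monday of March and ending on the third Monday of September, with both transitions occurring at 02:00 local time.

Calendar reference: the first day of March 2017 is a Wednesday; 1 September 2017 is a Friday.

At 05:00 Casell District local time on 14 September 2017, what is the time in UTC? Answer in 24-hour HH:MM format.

1 March 2017 is a Wednesday, so Mondays fall on 6, 13, 20, 27; the last is March 27.
1 September 2017 is a Friday, so the first Monday is September 4 and the third is September 18.
14 September 2017 falls between 27 March and 18 September, so daylight saving is in effect and Casell District is at UTC+11:00.
05:00 local − 11h = 18:00 UTC (rolling into the previous day, 13 September 2017).

18:00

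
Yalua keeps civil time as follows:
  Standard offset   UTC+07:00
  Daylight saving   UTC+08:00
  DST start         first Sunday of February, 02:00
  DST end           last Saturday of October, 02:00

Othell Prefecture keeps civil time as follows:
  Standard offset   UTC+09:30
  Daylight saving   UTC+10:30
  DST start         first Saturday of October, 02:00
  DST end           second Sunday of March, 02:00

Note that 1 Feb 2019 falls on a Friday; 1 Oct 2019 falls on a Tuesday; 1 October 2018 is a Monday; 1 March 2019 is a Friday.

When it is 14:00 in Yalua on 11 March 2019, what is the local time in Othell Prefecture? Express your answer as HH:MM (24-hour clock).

1 February 2019 is a Friday, so the first Sunday is February 3.
1 October 2019 is a Tuesday, so Saturdays fall on 5, 12, 19, 26; the last is October 26.
11 March 2019 lies within the daylight-saving period (3 February – 26 October), so Yalua is on daylight time, UTC+08:00.
14:00 Yalua − 8h = 06:00 UTC.
1 October 2018 is a Monday, so the first Saturday is October 6.
1 March 2019 is a Friday, so the first Sunday is March 3 and the second is March 10.
At the standard offset (UTC+09:30), 06:00 UTC + 9h30m = 15:30 Othell Prefecture standard time.
The standard-time date in Othell Prefecture, 11 March 2019, is outside the daylight-saving period (6 October 2018 – 10 March 2019), so Othell Prefecture is on standard time, UTC+09:30.
06:00 UTC + 9h30m = 15:30 Othell Prefecture.

15:30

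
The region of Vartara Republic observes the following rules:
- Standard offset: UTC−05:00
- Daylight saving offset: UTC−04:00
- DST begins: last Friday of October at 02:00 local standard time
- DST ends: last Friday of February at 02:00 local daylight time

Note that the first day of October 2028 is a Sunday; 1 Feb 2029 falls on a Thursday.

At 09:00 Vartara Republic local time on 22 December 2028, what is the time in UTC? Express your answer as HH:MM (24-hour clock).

1 October 2028 is a Sunday, so Fridays fall on 6, 13, 20, 27; the last is October 27.
1 February 2029 is a Thursday, so Fridays fall on 2, 9, 16, 23; the last is February 23.
Daylight saving runs 27 October 2028 – 23 February 2029; 22 December 2028 is inside that window, so Vartara Republic is at UTC−04:00.
09:00 local + 4h = 13:00 UTC.

13:00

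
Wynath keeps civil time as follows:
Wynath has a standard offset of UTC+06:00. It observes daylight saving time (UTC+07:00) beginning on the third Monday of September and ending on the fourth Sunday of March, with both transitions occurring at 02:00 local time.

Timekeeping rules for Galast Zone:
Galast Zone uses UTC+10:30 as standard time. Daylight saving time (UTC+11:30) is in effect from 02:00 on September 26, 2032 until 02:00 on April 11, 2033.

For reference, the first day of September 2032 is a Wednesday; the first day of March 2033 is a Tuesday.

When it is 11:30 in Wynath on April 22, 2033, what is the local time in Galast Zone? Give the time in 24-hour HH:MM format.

16:00

1 September 2032 is a Wednesday, so the first Monday is September 6 and the third is September 20.
1 March 2033 is a Tuesday, so the first Sunday is March 6 and the fourth is March 27.
Daylight saving runs 20 September 2032 – 27 March 2033; April 22, 2033 is outside that window, so Wynath is on standard time at UTC+06:00.
11:30 Wynath − 6h = 05:30 UTC.
At the standard offset (UTC+10:30), 05:30 UTC + 10h30m = 16:00 Galast Zone standard time.
The standard-time date in Galast Zone, April 22, 2033, does not fall between 26 September 2032 and 11 April 2033, so daylight saving is not in effect and Galast Zone is at UTC+10:30.
05:30 UTC + 10h30m = 16:00 Galast Zone.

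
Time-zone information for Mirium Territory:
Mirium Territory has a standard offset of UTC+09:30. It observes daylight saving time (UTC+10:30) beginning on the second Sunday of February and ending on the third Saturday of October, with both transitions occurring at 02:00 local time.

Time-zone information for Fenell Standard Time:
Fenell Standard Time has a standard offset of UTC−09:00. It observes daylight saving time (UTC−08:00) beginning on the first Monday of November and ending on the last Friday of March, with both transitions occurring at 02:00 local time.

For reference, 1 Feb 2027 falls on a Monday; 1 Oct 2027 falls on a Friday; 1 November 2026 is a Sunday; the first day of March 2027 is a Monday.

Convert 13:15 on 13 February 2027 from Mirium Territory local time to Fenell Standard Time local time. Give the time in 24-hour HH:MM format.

1 February 2027 is a Monday, so the first Sunday is February 7 and the second is February 14.
1 October 2027 is a Friday, so the first Saturday is October 2 and the third is October 16.
Daylight saving runs 14 February – 16 October; 13 February 2027 is outside that window, so Mirium Territory is on standard time at UTC+09:30.
13:15 Mirium Territory − 9h30m = 03:45 UTC.
1 November 2026 is a Sunday, so the first Monday is November 2.
1 March 2027 is a Monday, so Fridays fall on 5, 12, 19, 26; the last is March 26.
At the standard offset (UTC−09:00), 03:45 UTC − 9h = 18:45 Fenell Standard Time standard time (rolling into the previous day, 12 February 2027).
The standard-time date in Fenell Standard Time, 12 February 2027, falls between 2 November 2026 and 26 March 2027, so daylight saving is in effect and Fenell Standard Time is at UTC−08:00.
03:45 UTC − 8h = 19:45 Fenell Standard Time (rolling into the previous day, 12 February 2027).

19:45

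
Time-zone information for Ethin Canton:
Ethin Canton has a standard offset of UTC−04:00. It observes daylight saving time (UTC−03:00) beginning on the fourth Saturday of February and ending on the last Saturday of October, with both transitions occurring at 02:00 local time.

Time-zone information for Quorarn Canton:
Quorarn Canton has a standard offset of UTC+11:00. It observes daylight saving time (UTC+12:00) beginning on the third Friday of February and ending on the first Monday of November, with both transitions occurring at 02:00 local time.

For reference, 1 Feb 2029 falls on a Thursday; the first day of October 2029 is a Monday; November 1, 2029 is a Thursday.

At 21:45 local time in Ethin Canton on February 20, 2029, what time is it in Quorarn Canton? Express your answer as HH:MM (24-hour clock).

1 February 2029 is a Thursday, so the first Saturday is February 3 and the fourth is February 24.
1 October 2029 is a Monday, so Saturdays fall on 6, 13, 20, 27; the last is October 27.
February 20, 2029 does not fall between 24 February and 27 October, so daylight saving is not in effect and Ethin Canton is at UTC−04:00.
21:45 Ethin Canton + 4h = 01:45 UTC (rolling into the next day, 21 February 2029).
1 February 2029 is a Thursday, so the first Friday is February 2 and the third is February 16.
1 November 2029 is a Thursday, so the first Monday is November 5.
At the standard offset (UTC+11:00), 01:45 UTC + 11h = 12:45 Quorarn Canton standard time.
Daylight saving runs 16 February – 5 November; the standard-time date in Quorarn Canton, February 21, 2029, is inside that window, so Quorarn Canton is at UTC+12:00.
01:45 UTC + 12h = 13:45 Quorarn Canton.

13:45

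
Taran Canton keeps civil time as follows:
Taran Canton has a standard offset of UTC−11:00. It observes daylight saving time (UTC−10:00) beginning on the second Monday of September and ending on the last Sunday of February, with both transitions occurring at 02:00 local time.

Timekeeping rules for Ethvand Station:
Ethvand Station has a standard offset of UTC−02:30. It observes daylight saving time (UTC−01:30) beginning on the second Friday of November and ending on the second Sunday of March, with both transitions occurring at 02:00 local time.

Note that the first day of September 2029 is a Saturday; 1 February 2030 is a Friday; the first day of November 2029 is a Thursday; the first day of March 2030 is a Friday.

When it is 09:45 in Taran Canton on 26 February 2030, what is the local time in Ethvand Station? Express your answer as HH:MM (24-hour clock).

1 September 2029 is a Saturday, so the first Monday is September 3 and the second is September 10.
1 February 2030 is a Friday, so Sundays fall on 3, 10, 17, 24; the last is February 24.
26 February 2030 does not fall between 10 September 2029 and 24 February 2030, so daylight saving is not in effect and Taran Canton is at UTC−11:00.
09:45 Taran Canton + 11h = 20:45 UTC.
1 November 2029 is a Thursday, so the first Friday is November 2 and the second is November 9.
1 March 2030 is a Friday, so the first Sunday is March 3 and the second is March 10.
At the standard offset (UTC−02:30), 20:45 UTC − 2h30m = 18:15 Ethvand Station standard time.
The standard-time date in Ethvand Station, 26 February 2030, lies within the daylight-saving period (9 November 2029 – 10 March 2030), so Ethvand Station is on daylight time, UTC−01:30.
20:45 UTC − 1h30m = 19:15 Ethvand Station.

19:15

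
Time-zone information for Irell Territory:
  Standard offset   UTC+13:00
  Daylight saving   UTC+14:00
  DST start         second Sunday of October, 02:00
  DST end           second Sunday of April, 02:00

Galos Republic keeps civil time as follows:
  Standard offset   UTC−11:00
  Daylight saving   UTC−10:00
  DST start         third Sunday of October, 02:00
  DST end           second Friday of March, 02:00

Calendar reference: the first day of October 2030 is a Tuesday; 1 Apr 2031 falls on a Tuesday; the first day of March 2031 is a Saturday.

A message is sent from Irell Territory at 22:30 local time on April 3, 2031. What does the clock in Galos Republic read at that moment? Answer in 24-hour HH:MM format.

21:30

1 October 2030 is a Tuesday, so the first Sunday is October 6 and the second is October 13.
1 April 2031 is a Tuesday, so the first Sunday is April 6 and the second is April 13.
April 3, 2031 falls between 13 October 2030 and 13 April 2031, so daylight saving is in effect and Irell Territory is at UTC+14:00.
22:30 Irell Territory − 14h = 08:30 UTC.
1 October 2030 is a Tuesday, so the first Sunday is October 6 and the third is October 20.
1 March 2031 is a Saturday, so the first Friday is March 7 and the second is March 14.
At the standard offset (UTC−11:00), 08:30 UTC − 11h = 21:30 Galos Republic standard time (rolling into the previous day, 2 April 2031).
The standard-time date in Galos Republic, April 2, 2031, does not fall between 20 October 2030 and 14 March 2031, so daylight saving is not in effect and Galos Republic is at UTC−11:00.
08:30 UTC − 11h = 21:30 Galos Republic (rolling into the previous day, 2 April 2031).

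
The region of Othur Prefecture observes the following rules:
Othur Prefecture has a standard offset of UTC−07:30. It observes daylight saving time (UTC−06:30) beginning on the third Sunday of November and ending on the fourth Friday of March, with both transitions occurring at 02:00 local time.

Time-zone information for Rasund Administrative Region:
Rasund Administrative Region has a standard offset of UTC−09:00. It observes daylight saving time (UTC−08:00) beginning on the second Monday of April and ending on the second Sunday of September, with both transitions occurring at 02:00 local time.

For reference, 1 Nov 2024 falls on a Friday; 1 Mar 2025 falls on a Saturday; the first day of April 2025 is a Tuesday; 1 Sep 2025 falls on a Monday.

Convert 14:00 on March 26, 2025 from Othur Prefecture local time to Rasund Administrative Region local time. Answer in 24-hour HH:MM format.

1 November 2024 is a Friday, so the first Sunday is November 3 and the third is November 17.
1 March 2025 is a Saturday, so the first Friday is March 7 and the fourth is March 28.
Daylight saving runs 17 November 2024 – 28 March 2025; March 26, 2025 is inside that window, so Othur Prefecture is at UTC−06:30.
14:00 Othur Prefecture + 6h30m = 20:30 UTC.
1 April 2025 is a Tuesday, so the first Monday is April 7 and the second is April 14.
1 September 2025 is a Monday, so the first Sunday is September 7 and the second is September 14.
At the standard offset (UTC−09:00), 20:30 UTC − 9h = 11:30 Rasund Administrative Region standard time.
The standard-time date in Rasund Administrative Region, March 26, 2025, is outside the daylight-saving period (14 April – 14 September), so Rasund Administrative Region is on standard time, UTC−09:00.
20:30 UTC − 9h = 11:30 Rasund Administrative Region.

11:30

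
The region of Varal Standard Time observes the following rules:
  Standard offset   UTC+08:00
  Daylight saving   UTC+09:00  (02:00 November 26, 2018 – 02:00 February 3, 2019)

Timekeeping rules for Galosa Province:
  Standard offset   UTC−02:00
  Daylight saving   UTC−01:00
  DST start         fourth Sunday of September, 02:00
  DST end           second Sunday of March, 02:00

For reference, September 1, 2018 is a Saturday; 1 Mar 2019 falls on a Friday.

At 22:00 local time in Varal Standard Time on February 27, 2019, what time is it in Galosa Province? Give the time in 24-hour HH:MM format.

13:00

February 27, 2019 is outside the daylight-saving period (26 November 2018 – 3 February 2019), so Varal Standard Time is on standard time, UTC+08:00.
22:00 Varal Standard Time − 8h = 14:00 UTC.
1 September 2018 is a Saturday, so the first Sunday is September 2 and the fourth is September 23.
1 March 2019 is a Friday, so the first Sunday is March 3 and the second is March 10.
At the standard offset (UTC−02:00), 14:00 UTC − 2h = 12:00 Galosa Province standard time.
The standard-time date in Galosa Province, February 27, 2019, falls between 23 September 2018 and 10 March 2019, so daylight saving is in effect and Galosa Province is at UTC−01:00.
14:00 UTC − 1h = 13:00 Galosa Province.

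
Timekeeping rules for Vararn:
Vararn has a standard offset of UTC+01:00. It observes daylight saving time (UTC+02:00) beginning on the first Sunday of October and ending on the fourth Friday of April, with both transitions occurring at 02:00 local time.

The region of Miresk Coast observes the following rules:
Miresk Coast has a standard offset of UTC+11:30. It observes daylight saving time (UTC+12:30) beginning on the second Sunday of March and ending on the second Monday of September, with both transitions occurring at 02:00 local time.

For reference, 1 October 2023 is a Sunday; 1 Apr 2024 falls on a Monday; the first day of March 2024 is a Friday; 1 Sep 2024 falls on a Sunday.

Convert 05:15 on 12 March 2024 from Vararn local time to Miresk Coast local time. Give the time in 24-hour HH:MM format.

15:45

1 October 2023 is a Sunday, so the first Sunday is October 1.
1 April 2024 is a Monday, so the first Friday is April 5 and the fourth is April 26.
Daylight saving runs 1 October 2023 – 26 April 2024; 12 March 2024 is inside that window, so Vararn is at UTC+02:00.
05:15 Vararn − 2h = 03:15 UTC.
1 March 2024 is a Friday, so the first Sunday is March 3 and the second is March 10.
1 September 2024 is a Sunday, so the first Monday is September 2 and the second is September 9.
At the standard offset (UTC+11:30), 03:15 UTC + 11h30m = 14:45 Miresk Coast standard time.
The standard-time date in Miresk Coast, 12 March 2024, falls between 10 March and 9 September, so daylight saving is in effect and Miresk Coast is at UTC+12:30.
03:15 UTC + 12h30m = 15:45 Miresk Coast.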